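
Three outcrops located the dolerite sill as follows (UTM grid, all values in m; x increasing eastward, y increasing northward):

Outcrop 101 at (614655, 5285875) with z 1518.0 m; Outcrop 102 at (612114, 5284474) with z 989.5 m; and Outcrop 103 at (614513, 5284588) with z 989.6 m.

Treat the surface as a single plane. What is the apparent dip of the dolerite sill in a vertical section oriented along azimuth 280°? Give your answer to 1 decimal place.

5.2°

Let the plane be z = a·x + b·y + c.
Outcrop 102−Outcrop 101: −2541a − 1401b = −528.5;  Outcrop 103−Outcrop 101: −142a − 1287b = −528.4.
Solving gives a = −0.01957, b = 0.41273.
Unit vector along 280° is (sin 280°, cos 280°) = (-0.9848, 0.1736).
Slope in that direction = a·(-0.9848) + b·(0.1736) = 0.09094.
Apparent dip = arctan|0.09094| = 5.2° (true dip is 22.4°, so apparent ≤ true as expected).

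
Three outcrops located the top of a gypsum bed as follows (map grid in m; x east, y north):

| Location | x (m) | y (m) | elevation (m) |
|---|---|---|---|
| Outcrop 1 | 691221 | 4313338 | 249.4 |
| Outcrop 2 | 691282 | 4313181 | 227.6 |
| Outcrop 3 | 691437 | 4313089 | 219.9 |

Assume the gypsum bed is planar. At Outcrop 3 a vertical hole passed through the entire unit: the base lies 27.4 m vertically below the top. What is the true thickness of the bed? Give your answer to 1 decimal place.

Let the plane be z = a·x + b·y + c.
Outcrop 2−Outcrop 1: 61a − 157b = −21.8;  Outcrop 3−Outcrop 1: 216a − 249b = −29.5.
Solving gives a = 0.04255, b = 0.15539.
|∇z| = √(a²+b²) = 0.16111, so dip δ = arctan(0.16111) = 9.15°.
True thickness = vertical thickness × cos δ = 27.4 × cos 9.15° = 27.1 m.

27.1 m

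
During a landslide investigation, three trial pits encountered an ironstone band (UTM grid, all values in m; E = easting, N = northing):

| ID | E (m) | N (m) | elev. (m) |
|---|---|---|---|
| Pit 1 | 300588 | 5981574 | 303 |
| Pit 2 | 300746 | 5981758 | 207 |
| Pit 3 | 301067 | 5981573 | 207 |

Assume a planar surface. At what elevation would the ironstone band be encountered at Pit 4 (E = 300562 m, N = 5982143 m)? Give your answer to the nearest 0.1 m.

109.6 m

Let the plane be z = a·E + b·N + c.
Pit 2−Pit 1: 158a + 184b = −96;  Pit 3−Pit 1: 479a − 1b = −96.
Solving gives a = −0.201146171, b = −0.349015788.
Then c = 303 − a·300588 − b·5981574 = 2148428.89.
At (300562, 5982143): z = −60456.9 − 2087862.4 + 2148428.89 = 109.6 m.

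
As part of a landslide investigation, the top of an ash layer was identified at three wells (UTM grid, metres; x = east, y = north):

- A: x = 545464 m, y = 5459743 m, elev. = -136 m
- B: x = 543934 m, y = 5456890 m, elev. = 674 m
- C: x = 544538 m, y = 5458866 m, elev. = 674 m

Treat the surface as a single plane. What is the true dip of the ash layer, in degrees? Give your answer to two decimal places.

52.16°

Two edge vectors: A→B = (-1530, -2853, 810), A→C = (-926, -877, 810).
Normal n = (A→B) × (A→C) = (-1600560, 489240, -1300068).
So ∂z/∂x = −n_x/n_z = −1.23114 and ∂z/∂y = −n_y/n_z = 0.37632.
Gradient magnitude |∇z| = √(a² + b²) = √(1.51569 + 0.14162) = 1.28737.
True dip = arctan(1.28737) = 52.16°, dipping toward ESE (azimuth ≈ 107°).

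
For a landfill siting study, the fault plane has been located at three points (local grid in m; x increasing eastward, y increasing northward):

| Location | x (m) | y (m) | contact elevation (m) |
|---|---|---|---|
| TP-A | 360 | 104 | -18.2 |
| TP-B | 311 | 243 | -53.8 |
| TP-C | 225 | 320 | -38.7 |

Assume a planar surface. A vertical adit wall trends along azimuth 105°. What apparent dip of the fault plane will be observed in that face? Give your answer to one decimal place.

Two edge vectors: TP-A→TP-B = (-49, 139, -35.6), TP-A→TP-C = (-135, 216, -20.5).
Normal n = (TP-A→TP-B) × (TP-A→TP-C) = (4840.1, 3801.5, 8181).
So ∂z/∂x = −n_x/n_z = −0.59163 and ∂z/∂y = −n_y/n_z = −0.46467.
Unit vector along 105° is (sin 105°, cos 105°) = (0.9659, -0.2588).
Slope in that direction = a·(0.9659) + b·(-0.2588) = −0.45120.
Apparent dip = arctan|0.45120| = 24.3° (true dip is 37.0°, so apparent ≤ true as expected).

24.3°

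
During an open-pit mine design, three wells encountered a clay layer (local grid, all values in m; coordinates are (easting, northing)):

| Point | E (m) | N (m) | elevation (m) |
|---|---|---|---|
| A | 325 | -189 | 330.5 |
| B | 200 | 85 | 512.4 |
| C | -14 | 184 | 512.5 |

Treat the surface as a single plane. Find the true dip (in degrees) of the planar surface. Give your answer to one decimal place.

Two edge vectors: A→B = (-125, 274, 181.9), A→C = (-339, 373, 182).
Normal n = (A→B) × (A→C) = (-17980.7, -38914.1, 46261).
So ∂z/∂E = −n_x/n_z = 0.38868 and ∂z/∂N = −n_y/n_z = 0.84119.
Gradient magnitude |∇z| = √(a² + b²) = √(0.15107 + 0.70759) = 0.92664.
True dip = arctan(0.92664) = 42.8°, dipping toward SSW (azimuth ≈ 205°).

42.8°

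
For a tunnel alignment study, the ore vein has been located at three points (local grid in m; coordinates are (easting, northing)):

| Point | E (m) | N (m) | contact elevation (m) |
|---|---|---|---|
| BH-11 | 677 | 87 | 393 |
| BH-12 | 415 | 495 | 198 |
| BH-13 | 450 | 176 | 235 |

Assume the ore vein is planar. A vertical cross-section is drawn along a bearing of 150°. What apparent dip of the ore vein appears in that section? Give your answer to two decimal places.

Two edge vectors: BH-11→BH-12 = (-262, 408, -195), BH-11→BH-13 = (-227, 89, -158).
Normal n = (BH-11→BH-12) × (BH-11→BH-13) = (-47109, 2869, 69298).
So ∂z/∂E = −n_x/n_z = 0.67980 and ∂z/∂N = −n_y/n_z = −0.04140.
Unit vector along 150° is (sin 150°, cos 150°) = (0.5000, -0.8660).
Slope in that direction = a·(0.5000) + b·(-0.8660) = 0.37576.
Apparent dip = arctan|0.37576| = 20.59° (true dip is 34.3°, so apparent ≤ true as expected).

20.59°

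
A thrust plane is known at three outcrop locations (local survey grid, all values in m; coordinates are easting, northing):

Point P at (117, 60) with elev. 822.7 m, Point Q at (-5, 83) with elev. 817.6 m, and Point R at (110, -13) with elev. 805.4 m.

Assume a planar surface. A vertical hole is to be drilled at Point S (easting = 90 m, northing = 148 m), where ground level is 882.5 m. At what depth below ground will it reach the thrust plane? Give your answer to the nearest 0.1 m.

Let the plane be z = a·easting + b·northing + c.
Point Q−Point P: −122a + 23b = −5.1;  Point R−Point P: −7a − 73b = −17.3.
Solving gives a = 0.08495, b = 0.22884.
Then c = 822.7 − a·117 − b·60 = 799.03.
At (90, 148): z_contact = 7.65 + 33.87 + 799.03 = 840.54 m.
Depth below ground = 882.5 − 840.54 = 42.0 m.

42.0 m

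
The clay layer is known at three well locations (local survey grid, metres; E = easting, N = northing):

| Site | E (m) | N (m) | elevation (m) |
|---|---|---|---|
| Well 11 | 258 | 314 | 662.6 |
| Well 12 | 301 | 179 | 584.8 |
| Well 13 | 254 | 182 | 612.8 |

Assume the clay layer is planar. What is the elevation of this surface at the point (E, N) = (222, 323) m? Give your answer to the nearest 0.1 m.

Let the plane be z = a·E + b·N + c.
Well 12−Well 11: 43a − 135b = −77.8;  Well 13−Well 11: −4a − 132b = −49.8.
Solving gives a = −0.57056, b = 0.39456.
Then c = 662.6 − a·258 − b·314 = 685.91.
At (222, 323): z = −126.7 + 127.4 + 685.91 = 686.7 m.

686.7 m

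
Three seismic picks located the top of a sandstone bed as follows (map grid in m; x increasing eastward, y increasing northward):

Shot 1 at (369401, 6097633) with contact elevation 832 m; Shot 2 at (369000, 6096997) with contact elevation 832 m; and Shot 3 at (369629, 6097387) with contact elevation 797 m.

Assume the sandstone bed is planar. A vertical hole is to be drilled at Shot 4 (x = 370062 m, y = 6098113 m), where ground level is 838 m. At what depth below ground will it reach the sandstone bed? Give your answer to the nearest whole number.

39 m

Let the plane be z = a·x + b·y + c.
Shot 2−Shot 1: −401a − 636b = 0;  Shot 3−Shot 1: 228a − 246b = −35.
Solving gives a = −0.09135906, b = 0.05760217.
Then c = 832 − a·369401 − b·6097633 = −316656.79.
At (370062, 6098113): z_contact = −33808.5 + 351264.6 − 316656.79 = 799.3 m.
Depth below ground = 838 − 799.3 = 39 m.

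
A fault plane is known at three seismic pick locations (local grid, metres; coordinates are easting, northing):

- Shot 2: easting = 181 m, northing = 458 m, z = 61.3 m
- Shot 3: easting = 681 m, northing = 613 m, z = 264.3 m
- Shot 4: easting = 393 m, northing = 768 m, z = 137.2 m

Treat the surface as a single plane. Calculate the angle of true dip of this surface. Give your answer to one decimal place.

22.8°

Let the plane be z = a·easting + b·northing + c.
Shot 3−Shot 2: 500a + 155b = 203;  Shot 4−Shot 2: 212a + 310b = 75.9.
Solving gives a = 0.41891, b = −0.04164.
Gradient magnitude |∇z| = √(a² + b²) = √(0.17548 + 0.00173) = 0.42097.
True dip = arctan(0.42097) = 22.8°, dipping toward W (azimuth ≈ 276°).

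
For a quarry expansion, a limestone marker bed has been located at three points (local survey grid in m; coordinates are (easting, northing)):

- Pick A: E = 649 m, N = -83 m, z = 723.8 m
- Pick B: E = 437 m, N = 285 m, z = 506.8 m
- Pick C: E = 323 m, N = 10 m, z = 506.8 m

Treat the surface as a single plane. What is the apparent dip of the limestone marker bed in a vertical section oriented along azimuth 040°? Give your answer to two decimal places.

10.96°

Let the plane be z = a·E + b·N + c.
Pick B−Pick A: −212a + 368b = −217;  Pick C−Pick A: −326a + 93b = −217.
Solving gives a = 0.59525, b = −0.24676.
Unit vector along 040° is (sin 40°, cos 40°) = (0.6428, 0.7660).
Slope in that direction = a·(0.6428) + b·(0.7660) = 0.19359.
Apparent dip = arctan|0.19359| = 10.96° (true dip is 32.8°, so apparent ≤ true as expected).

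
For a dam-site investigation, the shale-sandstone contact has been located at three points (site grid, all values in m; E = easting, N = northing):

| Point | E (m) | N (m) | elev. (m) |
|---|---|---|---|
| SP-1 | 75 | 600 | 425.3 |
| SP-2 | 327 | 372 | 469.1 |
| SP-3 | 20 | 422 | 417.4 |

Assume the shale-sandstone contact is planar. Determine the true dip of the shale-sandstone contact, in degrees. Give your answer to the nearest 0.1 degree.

Two edge vectors: SP-1→SP-2 = (252, -228, 43.8), SP-1→SP-3 = (-55, -178, -7.9).
Normal n = (SP-1→SP-2) × (SP-1→SP-3) = (9597.6, -418.2, -57396).
So ∂z/∂E = −n_x/n_z = 0.16722 and ∂z/∂N = −n_y/n_z = −0.00729.
Gradient magnitude |∇z| = √(a² + b²) = √(0.02796 + 0.00005) = 0.16738.
True dip = arctan(0.16738) = 9.5°, dipping toward W (azimuth ≈ 272°).

9.5°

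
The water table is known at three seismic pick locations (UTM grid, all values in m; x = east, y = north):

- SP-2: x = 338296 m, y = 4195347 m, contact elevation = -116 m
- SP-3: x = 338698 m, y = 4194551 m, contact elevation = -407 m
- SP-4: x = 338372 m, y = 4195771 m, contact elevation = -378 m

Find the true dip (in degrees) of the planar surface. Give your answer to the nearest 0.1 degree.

56.0°

Let the plane be z = a·x + b·y + c.
SP-3−SP-2: 402a − 796b = −291;  SP-4−SP-2: 76a + 424b = −262.
Solving gives a = −1.43730, b = −0.36030.
Gradient magnitude |∇z| = √(a² + b²) = √(2.06583 + 0.12981) = 1.48177.
True dip = arctan(1.48177) = 56.0°, dipping toward ENE (azimuth ≈ 076°).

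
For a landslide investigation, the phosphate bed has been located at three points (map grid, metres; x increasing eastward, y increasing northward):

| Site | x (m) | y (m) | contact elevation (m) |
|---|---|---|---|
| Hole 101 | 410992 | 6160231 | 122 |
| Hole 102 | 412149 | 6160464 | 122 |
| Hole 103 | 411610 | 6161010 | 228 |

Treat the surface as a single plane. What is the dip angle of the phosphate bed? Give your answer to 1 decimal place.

9.4°

Let the plane be z = a·x + b·y + c.
Hole 102−Hole 101: 1157a + 233b = 0;  Hole 103−Hole 101: 618a + 779b = 106.
Solving gives a = −0.03261, b = 0.16194.
Gradient magnitude |∇z| = √(a² + b²) = √(0.00106 + 0.02623) = 0.16520.
True dip = arctan(0.16520) = 9.4°, dipping toward SSE (azimuth ≈ 169°).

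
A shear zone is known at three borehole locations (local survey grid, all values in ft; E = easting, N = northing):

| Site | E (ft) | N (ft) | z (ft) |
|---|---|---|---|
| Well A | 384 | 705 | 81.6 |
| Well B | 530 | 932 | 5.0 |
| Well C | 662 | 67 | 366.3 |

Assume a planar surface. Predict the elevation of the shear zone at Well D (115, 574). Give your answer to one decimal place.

Two edge vectors: Well A→Well B = (146, 227, -76.6), Well A→Well C = (278, -638, 284.7).
Normal n = (Well A→Well B) × (Well A→Well C) = (15756.1, -62861, -156254).
So ∂z/∂E = −n_x/n_z = 0.10084 and ∂z/∂N = −n_y/n_z = −0.40230.
Intercept c from Well A: 81.6 − 38.72 + 283.62 = 326.50.
At (115, 574): z = 11.6 − 230.9 + 326.50 = 107.2 ft.

107.2 ft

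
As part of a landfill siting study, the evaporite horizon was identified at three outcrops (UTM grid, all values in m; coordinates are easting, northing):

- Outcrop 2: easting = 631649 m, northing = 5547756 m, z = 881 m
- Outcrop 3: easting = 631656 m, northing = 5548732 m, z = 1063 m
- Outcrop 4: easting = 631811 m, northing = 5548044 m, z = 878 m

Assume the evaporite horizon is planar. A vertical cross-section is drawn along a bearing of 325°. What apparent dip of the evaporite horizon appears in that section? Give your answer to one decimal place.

19.7°

Let the plane be z = a·easting + b·northing + c.
Outcrop 3−Outcrop 2: 7a + 976b = 182;  Outcrop 4−Outcrop 2: 162a + 288b = −3.
Solving gives a = −0.35455, b = 0.18902.
Unit vector along 325° is (sin 325°, cos 325°) = (-0.5736, 0.8192).
Slope in that direction = a·(-0.5736) + b·(0.8192) = 0.35820.
Apparent dip = arctan|0.35820| = 19.7° (true dip is 21.9°, so apparent ≤ true as expected).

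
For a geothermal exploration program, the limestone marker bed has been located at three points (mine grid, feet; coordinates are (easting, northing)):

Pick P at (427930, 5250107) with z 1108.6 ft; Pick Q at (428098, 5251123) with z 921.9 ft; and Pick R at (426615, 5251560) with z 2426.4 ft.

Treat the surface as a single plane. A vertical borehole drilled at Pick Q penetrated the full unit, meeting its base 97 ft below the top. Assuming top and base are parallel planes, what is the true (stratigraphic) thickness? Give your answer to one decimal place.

67.9 ft

Two edge vectors: Pick P→Pick Q = (168, 1016, -186.7), Pick P→Pick R = (-1315, 1453, 1317.8).
Normal n = (Pick P→Pick Q) × (Pick P→Pick R) = (1610159.9, 24120.1, 1580144).
So ∂z/∂E = −n_x/n_z = −1.01900 and ∂z/∂N = −n_y/n_z = −0.01526.
|∇z| = √(a²+b²) = 1.01911, so dip δ = arctan(1.01911) = 45.54°.
True thickness = vertical thickness × cos δ = 97 × cos 45.54° = 67.9 ft.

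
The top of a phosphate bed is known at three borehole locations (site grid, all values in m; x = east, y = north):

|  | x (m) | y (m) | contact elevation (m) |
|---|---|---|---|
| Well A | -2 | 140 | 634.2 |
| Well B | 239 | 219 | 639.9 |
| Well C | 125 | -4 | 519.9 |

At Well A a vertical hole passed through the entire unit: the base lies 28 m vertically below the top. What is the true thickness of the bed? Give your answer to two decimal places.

Two edge vectors: Well A→Well B = (241, 79, 5.7), Well A→Well C = (127, -144, -114.3).
Normal n = (Well A→Well B) × (Well A→Well C) = (-8208.9, 28270.2, -44737).
So ∂z/∂x = −n_x/n_z = −0.18349 and ∂z/∂y = −n_y/n_z = 0.63192.
|∇z| = √(a²+b²) = 0.65802, so dip δ = arctan(0.65802) = 33.35°.
True thickness = vertical thickness × cos δ = 28 × cos 33.35° = 23.39 m.

23.39 m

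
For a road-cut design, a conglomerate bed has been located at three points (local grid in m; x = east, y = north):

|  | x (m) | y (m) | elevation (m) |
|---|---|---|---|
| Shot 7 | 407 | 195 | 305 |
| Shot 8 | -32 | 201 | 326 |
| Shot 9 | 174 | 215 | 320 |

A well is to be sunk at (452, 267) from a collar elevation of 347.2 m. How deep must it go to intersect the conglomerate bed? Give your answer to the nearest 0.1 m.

27.7 m

Let the plane be z = a·x + b·y + c.
Shot 8−Shot 7: −439a + 6b = 21;  Shot 9−Shot 7: −233a + 20b = 15.
Solving gives a = −0.04470, b = 0.22921.
Then c = 305 − a·407 − b·195 = 278.50.
At (452, 267): z_contact = −20.21 + 61.20 + 278.50 = 319.49 m.
Depth below ground = 347.2 − 319.49 = 27.7 m.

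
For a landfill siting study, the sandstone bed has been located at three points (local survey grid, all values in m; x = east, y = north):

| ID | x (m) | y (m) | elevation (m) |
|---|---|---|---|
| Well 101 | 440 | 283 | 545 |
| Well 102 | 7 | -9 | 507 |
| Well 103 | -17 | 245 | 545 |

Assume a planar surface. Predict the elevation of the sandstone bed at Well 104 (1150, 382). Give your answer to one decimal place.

Let the plane be z = a·x + b·y + c.
Well 102−Well 101: −433a − 292b = −38;  Well 103−Well 101: −457a − 38b = 0.
Solving gives a = −0.012343, b = 0.148440.
Then c = 545 − a·440 − b·283 = 508.42.
At (1150, 382): z = −14.2 + 56.7 + 508.42 = 550.9 m.

550.9 m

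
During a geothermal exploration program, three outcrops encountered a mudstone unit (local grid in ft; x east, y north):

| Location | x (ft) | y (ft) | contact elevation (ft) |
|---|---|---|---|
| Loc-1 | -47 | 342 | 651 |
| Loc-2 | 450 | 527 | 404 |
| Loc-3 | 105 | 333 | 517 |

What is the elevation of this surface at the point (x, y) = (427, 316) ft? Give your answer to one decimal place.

235.0 ft

Two edge vectors: Loc-1→Loc-2 = (497, 185, -247), Loc-1→Loc-3 = (152, -9, -134).
Normal n = (Loc-1→Loc-2) × (Loc-1→Loc-3) = (-27013, 29054, -32593).
So ∂z/∂x = −n_x/n_z = −0.82880 and ∂z/∂y = −n_y/n_z = 0.89142.
Intercept c from Loc-1: 651 − 38.95 − 304.87 = 307.18.
At (427, 316): z = −353.9 + 281.7 + 307.18 = 235.0 ft.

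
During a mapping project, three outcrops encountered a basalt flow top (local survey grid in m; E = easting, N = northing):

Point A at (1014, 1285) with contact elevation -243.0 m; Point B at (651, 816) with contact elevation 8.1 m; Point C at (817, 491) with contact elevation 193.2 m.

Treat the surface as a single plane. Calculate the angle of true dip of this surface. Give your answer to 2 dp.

Let the plane be z = a·E + b·N + c.
Point B−Point A: −363a − 469b = 251.1;  Point C−Point A: −197a − 794b = 436.2.
Solving gives a = 0.02658, b = −0.55596.
Gradient magnitude |∇z| = √(a² + b²) = √(0.00071 + 0.30910) = 0.55660.
True dip = arctan(0.55660) = 29.10°, dipping toward N (azimuth ≈ 357°).

29.10°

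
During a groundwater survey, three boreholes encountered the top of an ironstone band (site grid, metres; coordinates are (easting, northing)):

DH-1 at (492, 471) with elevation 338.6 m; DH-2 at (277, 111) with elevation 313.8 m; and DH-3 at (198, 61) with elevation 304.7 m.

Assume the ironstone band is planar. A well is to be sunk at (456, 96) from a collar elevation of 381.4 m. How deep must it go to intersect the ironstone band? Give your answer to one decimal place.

Let the plane be z = a·E + b·N + c.
DH-2−DH-1: −215a − 360b = −24.8;  DH-3−DH-1: −294a − 410b = −33.9.
Solving gives a = 0.11509, b = 0.00015.
Then c = 338.6 − a·492 − b·471 = 281.90.
At (456, 96): z_contact = 52.48 + 0.01 + 281.90 = 334.40 m.
Depth below ground = 381.4 − 334.40 = 47.0 m.

47.0 m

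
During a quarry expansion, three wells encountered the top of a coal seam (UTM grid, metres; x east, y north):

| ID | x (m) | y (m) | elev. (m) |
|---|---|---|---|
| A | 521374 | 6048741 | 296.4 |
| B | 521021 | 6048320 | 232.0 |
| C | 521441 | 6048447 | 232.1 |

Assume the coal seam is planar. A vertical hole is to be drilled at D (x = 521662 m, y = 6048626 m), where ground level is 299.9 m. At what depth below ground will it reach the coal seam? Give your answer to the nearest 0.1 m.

44.8 m

Let the plane be z = a·x + b·y + c.
B−A: −353a − 421b = −64.4;  C−A: 67a − 294b = −64.3.
Solving gives a = −0.061646804, b = 0.204658722.
Then c = 296.4 − a·521374 − b·6048741 = −1205490.16.
At (521662, 6048626): z_contact = −32158.80 + 1237904.06 − 1205490.16 = 255.11 m.
Depth below ground = 299.9 − 255.11 = 44.8 m.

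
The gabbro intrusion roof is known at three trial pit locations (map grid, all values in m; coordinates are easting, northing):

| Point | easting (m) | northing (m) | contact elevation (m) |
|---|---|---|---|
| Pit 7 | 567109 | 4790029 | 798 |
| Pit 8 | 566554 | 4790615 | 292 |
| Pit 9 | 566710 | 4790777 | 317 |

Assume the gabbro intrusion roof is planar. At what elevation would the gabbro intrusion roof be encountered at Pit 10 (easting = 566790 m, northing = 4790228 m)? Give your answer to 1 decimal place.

556.6 m

Let the plane be z = a·easting + b·northing + c.
Pit 8−Pit 7: −555a + 586b = −506;  Pit 9−Pit 7: −399a + 748b = −481.
Solving gives a = 0.532863461, b = −0.358806790.
Then c = 798 − a·567109 − b·4790029 = 1417301.26.
At (566790, 4790228): z = 302021.7 − 1718766.3 + 1417301.26 = 556.6 m.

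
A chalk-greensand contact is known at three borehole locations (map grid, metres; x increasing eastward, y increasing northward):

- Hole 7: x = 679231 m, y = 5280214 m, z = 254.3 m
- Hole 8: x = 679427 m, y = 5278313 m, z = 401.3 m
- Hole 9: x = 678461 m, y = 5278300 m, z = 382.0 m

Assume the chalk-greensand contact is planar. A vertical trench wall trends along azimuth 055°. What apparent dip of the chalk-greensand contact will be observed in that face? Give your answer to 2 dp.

Two edge vectors: Hole 7→Hole 8 = (196, -1901, 147), Hole 7→Hole 9 = (-770, -1914, 127.7).
Normal n = (Hole 7→Hole 8) × (Hole 7→Hole 9) = (38600.3, -138219.2, -1838914).
So ∂z/∂x = −n_x/n_z = 0.02099 and ∂z/∂y = −n_y/n_z = −0.07516.
Unit vector along 055° is (sin 55°, cos 55°) = (0.8192, 0.5736).
Slope in that direction = a·(0.8192) + b·(0.5736) = −0.02592.
Apparent dip = arctan|0.02592| = 1.48° (true dip is 4.5°, so apparent ≤ true as expected).

1.48°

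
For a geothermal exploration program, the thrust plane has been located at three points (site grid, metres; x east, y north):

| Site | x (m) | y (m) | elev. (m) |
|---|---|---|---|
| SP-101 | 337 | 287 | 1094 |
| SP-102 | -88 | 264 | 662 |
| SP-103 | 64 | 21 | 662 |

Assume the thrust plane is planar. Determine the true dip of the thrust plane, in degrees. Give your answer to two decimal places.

49.23°

Two edge vectors: SP-101→SP-102 = (-425, -23, -432), SP-101→SP-103 = (-273, -266, -432).
Normal n = (SP-101→SP-102) × (SP-101→SP-103) = (-104976, -65664, 106771).
So ∂z/∂x = −n_x/n_z = 0.98319 and ∂z/∂y = −n_y/n_z = 0.61500.
Gradient magnitude |∇z| = √(a² + b²) = √(0.96666 + 0.37822) = 1.15969.
True dip = arctan(1.15969) = 49.23°, dipping toward WSW (azimuth ≈ 238°).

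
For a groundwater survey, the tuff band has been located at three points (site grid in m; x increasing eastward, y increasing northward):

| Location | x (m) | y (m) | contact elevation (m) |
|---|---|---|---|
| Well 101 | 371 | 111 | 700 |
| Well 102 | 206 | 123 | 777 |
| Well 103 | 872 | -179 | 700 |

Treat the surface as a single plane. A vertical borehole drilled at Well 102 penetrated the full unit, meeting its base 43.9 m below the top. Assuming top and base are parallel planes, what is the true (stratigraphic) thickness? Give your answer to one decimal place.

30.0 m

Two edge vectors: Well 101→Well 102 = (-165, 12, 77), Well 101→Well 103 = (501, -290, 0).
Normal n = (Well 101→Well 102) × (Well 101→Well 103) = (22330, 38577, 41838).
So ∂z/∂x = −n_x/n_z = −0.53373 and ∂z/∂y = −n_y/n_z = −0.92206.
|∇z| = √(a²+b²) = 1.06539, so dip δ = arctan(1.06539) = 46.81°.
True thickness = vertical thickness × cos δ = 43.9 × cos 46.81° = 30.0 m.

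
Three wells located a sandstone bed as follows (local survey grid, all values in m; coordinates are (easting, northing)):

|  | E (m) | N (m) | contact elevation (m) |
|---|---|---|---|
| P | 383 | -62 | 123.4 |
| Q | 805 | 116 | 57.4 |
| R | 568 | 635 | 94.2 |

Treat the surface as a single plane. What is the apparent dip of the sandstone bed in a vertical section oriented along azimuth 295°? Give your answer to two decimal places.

8.05°

Two edge vectors: P→Q = (422, 178, -66), P→R = (185, 697, -29.2).
Normal n = (P→Q) × (P→R) = (40804.4, 112.4, 261204).
So ∂z/∂E = −n_x/n_z = −0.15622 and ∂z/∂N = −n_y/n_z = −0.00043.
Unit vector along 295° is (sin 295°, cos 295°) = (-0.9063, 0.4226).
Slope in that direction = a·(-0.9063) + b·(0.4226) = 0.14140.
Apparent dip = arctan|0.14140| = 8.05° (true dip is 8.9°, so apparent ≤ true as expected).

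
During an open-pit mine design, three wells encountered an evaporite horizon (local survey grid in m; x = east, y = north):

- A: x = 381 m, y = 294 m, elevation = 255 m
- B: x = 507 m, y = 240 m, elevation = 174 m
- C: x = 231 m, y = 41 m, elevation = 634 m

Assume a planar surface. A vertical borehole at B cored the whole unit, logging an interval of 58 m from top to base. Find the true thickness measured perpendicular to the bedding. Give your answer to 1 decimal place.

34.4 m

Let the plane be z = a·x + b·y + c.
B−A: 126a − 54b = −81;  C−A: −150a − 253b = 379.
Solving gives a = −1.02454, b = −0.89059.
|∇z| = √(a²+b²) = 1.35751, so dip δ = arctan(1.35751) = 53.62°.
True thickness = vertical thickness × cos δ = 58 × cos 53.62° = 34.4 m.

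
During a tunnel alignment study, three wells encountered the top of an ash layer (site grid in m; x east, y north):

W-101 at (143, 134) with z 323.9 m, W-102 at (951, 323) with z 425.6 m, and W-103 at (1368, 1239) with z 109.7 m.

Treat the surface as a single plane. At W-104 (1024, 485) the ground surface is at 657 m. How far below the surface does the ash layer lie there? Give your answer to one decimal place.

Let the plane be z = a·x + b·y + c.
W-102−W-101: 808a + 189b = 101.7;  W-103−W-101: 1225a + 1105b = −214.2.
Solving gives a = 0.231149, b = −0.450097.
Then c = 323.9 − a·143 − b·134 = 351.16.
At (1024, 485): z_contact = 236.70 − 218.30 + 351.16 = 369.56 m.
Depth below ground = 657 − 369.56 = 287.4 m.

287.4 m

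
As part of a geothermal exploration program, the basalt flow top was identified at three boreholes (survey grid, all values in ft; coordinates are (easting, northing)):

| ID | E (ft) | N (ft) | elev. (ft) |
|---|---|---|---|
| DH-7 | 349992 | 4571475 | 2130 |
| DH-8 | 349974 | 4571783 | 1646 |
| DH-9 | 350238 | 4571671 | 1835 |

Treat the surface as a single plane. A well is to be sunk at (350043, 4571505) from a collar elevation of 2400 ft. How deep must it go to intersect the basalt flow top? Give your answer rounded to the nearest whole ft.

Two edge vectors: DH-7→DH-8 = (-18, 308, -484), DH-7→DH-9 = (246, 196, -295).
Normal n = (DH-7→DH-8) × (DH-7→DH-9) = (4004, -124374, -79296).
So ∂z/∂E = −n_x/n_z = 0.05049435 and ∂z/∂N = −n_y/n_z = −1.56847760.
Intercept c from DH-7: 2130 − 17672.62 + 7170256.15 = 7154713.53.
At (350043, 4571505): z_contact = 17675.2 − 7170303.2 + 7154713.53 = 2085.5 ft.
Depth below ground = 2400 − 2085.5 = 314 ft.

314 ft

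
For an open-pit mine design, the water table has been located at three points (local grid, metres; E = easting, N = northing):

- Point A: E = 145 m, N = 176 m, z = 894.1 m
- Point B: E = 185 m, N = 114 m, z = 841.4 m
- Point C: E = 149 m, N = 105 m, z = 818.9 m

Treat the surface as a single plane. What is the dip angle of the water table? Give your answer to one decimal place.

48.6°

Let the plane be z = a·E + b·N + c.
Point B−Point A: 40a − 62b = −52.7;  Point C−Point A: 4a − 71b = −75.2.
Solving gives a = 0.35521, b = 1.07917.
Gradient magnitude |∇z| = √(a² + b²) = √(0.12617 + 1.16460) = 1.13612.
True dip = arctan(1.13612) = 48.6°, dipping toward SSW (azimuth ≈ 198°).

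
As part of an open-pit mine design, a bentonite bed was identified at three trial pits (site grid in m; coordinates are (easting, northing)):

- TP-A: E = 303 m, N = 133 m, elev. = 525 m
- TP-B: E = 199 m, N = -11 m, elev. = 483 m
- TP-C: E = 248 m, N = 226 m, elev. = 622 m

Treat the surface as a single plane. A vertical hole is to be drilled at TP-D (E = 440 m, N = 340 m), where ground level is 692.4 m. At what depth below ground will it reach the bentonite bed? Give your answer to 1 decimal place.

Let the plane be z = a·E + b·N + c.
TP-B−TP-A: −104a − 144b = −42;  TP-C−TP-A: −55a + 93b = 97.
Solving gives a = −0.57196, b = 0.70475.
Then c = 525 − a·303 − b·133 = 604.57.
At (440, 340): z_contact = −251.66 + 239.62 + 604.57 = 592.52 m.
Depth below ground = 692.4 − 592.52 = 99.9 m.

99.9 m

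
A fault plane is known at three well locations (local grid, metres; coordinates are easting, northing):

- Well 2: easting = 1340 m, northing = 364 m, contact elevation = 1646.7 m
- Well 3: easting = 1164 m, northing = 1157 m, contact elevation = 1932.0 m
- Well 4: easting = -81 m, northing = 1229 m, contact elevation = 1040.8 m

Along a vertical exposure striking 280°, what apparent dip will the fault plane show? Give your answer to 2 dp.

32.77°

Let the plane be z = a·easting + b·northing + c.
Well 3−Well 2: −176a + 793b = 285.3;  Well 4−Well 2: −1421a + 865b = −605.9.
Solving gives a = 0.74621, b = 0.52539.
Unit vector along 280° is (sin 280°, cos 280°) = (-0.9848, 0.1736).
Slope in that direction = a·(-0.9848) + b·(0.1736) = −0.64364.
Apparent dip = arctan|0.64364| = 32.77° (true dip is 42.4°, so apparent ≤ true as expected).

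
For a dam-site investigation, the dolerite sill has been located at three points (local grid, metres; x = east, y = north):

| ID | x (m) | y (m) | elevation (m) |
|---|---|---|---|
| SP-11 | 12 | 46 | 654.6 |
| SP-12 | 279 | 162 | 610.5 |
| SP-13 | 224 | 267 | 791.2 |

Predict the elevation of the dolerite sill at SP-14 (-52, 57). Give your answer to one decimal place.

Two edge vectors: SP-11→SP-12 = (267, 116, -44.1), SP-11→SP-13 = (212, 221, 136.6).
Normal n = (SP-11→SP-12) × (SP-11→SP-13) = (25591.7, -45821.4, 34415).
So ∂z/∂x = −n_x/n_z = −0.74362 and ∂z/∂y = −n_y/n_z = 1.33144.
Intercept c from SP-11: 654.6 + 8.92 − 61.25 = 602.28.
At (-52, 57): z = 38.7 + 75.9 + 602.28 = 716.8 m.

716.8 m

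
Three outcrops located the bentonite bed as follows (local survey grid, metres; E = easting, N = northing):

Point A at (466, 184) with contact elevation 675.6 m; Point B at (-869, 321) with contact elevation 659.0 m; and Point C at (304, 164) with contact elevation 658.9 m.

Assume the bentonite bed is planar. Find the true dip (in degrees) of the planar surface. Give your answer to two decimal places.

22.03°

Two edge vectors: Point A→Point B = (-1335, 137, -16.6), Point A→Point C = (-162, -20, -16.7).
Normal n = (Point A→Point B) × (Point A→Point C) = (-2619.9, -19605.3, 48894).
So ∂z/∂E = −n_x/n_z = 0.05358 and ∂z/∂N = −n_y/n_z = 0.40098.
Gradient magnitude |∇z| = √(a² + b²) = √(0.00287 + 0.16078) = 0.40454.
True dip = arctan(0.40454) = 22.03°, dipping toward S (azimuth ≈ 188°).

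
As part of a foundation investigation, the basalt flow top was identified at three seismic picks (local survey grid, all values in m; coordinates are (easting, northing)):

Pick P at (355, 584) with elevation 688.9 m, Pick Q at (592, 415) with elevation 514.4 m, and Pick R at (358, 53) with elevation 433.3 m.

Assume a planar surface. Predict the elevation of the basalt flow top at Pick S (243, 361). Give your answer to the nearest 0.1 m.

626.3 m

Two edge vectors: Pick P→Pick Q = (237, -169, -174.5), Pick P→Pick R = (3, -531, -255.6).
Normal n = (Pick P→Pick Q) × (Pick P→Pick R) = (-49463.1, 60053.7, -125340).
So ∂z/∂E = −n_x/n_z = −0.39463 and ∂z/∂N = −n_y/n_z = 0.47913.
Intercept c from Pick P: 688.9 + 140.09 − 279.81 = 549.18.
At (243, 361): z = −95.9 + 173.0 + 549.18 = 626.3 m.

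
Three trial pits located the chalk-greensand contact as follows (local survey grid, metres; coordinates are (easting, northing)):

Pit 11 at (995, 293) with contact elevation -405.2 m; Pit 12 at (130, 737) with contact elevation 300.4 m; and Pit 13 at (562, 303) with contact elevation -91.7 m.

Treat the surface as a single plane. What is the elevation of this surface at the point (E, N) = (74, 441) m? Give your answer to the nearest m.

285 m

Two edge vectors: Pit 11→Pit 12 = (-865, 444, 705.6), Pit 11→Pit 13 = (-433, 10, 313.5).
Normal n = (Pit 11→Pit 12) × (Pit 11→Pit 13) = (132138, -34347.3, 183602).
So ∂z/∂E = −n_x/n_z = −0.71970 and ∂z/∂N = −n_y/n_z = 0.18707.
Intercept c from Pit 11: -405.2 + 716.10 − 54.81 = 256.09.
At (74, 441): z = −53.3 + 82.5 + 256.09 = 285.3 m.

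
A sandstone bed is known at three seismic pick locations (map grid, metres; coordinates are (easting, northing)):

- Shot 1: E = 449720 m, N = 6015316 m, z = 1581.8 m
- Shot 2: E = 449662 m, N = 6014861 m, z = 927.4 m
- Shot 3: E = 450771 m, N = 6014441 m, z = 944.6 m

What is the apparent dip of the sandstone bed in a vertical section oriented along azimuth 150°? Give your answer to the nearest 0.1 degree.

42.6°

Let the plane be z = a·E + b·N + c.
Shot 2−Shot 1: −58a − 455b = −654.4;  Shot 3−Shot 1: 1051a − 875b = −637.2.
Solving gives a = 0.53440, b = 1.37012.
Unit vector along 150° is (sin 150°, cos 150°) = (0.5000, -0.8660).
Slope in that direction = a·(0.5000) + b·(-0.8660) = −0.91936.
Apparent dip = arctan|0.91936| = 42.6° (true dip is 55.8°, so apparent ≤ true as expected).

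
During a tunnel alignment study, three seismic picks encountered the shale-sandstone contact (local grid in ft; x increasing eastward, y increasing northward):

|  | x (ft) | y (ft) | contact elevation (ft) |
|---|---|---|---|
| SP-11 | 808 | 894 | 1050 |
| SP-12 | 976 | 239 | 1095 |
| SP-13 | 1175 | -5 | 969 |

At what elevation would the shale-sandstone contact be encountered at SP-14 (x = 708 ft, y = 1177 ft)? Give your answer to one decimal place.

Let the plane be z = a·x + b·y + c.
SP-12−SP-11: 168a − 655b = 45;  SP-13−SP-11: 367a − 899b = −81.
Solving gives a = −1.046523, b = −0.337124.
Then c = 1050 − a·808 − b·894 = 2196.98.
At (708, 1177): z = −740.9 − 396.8 + 2196.98 = 1059.2 ft.

1059.2 ft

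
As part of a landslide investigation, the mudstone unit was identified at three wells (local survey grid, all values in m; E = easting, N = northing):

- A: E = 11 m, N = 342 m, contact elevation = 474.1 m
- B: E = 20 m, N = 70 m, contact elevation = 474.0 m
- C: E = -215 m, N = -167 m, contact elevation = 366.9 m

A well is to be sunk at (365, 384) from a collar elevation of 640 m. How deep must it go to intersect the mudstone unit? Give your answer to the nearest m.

Two edge vectors: A→B = (9, -272, -0.1), A→C = (-226, -509, -107.2).
Normal n = (A→B) × (A→C) = (29107.5, 987.4, -66053).
So ∂z/∂E = −n_x/n_z = 0.44067 and ∂z/∂N = −n_y/n_z = 0.01495.
Intercept c from A: 474.1 − 4.85 − 5.11 = 464.14.
At (365, 384): z_contact = 160.8 + 5.7 + 464.14 = 630.7 m.
Depth below ground = 640 − 630.7 = 9 m.

9 m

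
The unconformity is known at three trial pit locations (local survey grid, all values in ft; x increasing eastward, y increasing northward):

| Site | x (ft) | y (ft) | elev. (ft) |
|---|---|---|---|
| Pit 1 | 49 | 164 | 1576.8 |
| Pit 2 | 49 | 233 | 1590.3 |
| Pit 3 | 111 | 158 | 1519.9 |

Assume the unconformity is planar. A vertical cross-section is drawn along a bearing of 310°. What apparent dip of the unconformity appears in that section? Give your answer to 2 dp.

Let the plane be z = a·x + b·y + c.
Pit 2−Pit 1: 0a + 69b = 13.5;  Pit 3−Pit 1: 62a − 6b = −56.9.
Solving gives a = −0.89881, b = 0.19565.
Unit vector along 310° is (sin 310°, cos 310°) = (-0.7660, 0.6428).
Slope in that direction = a·(-0.7660) + b·(0.6428) = 0.81429.
Apparent dip = arctan|0.81429| = 39.16° (true dip is 42.6°, so apparent ≤ true as expected).

39.16°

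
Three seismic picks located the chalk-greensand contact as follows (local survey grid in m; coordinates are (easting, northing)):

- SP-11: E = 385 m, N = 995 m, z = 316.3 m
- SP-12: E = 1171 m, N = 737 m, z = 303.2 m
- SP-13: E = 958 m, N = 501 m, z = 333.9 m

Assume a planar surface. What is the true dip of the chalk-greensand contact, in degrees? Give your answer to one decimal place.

Let the plane be z = a·E + b·N + c.
SP-12−SP-11: 786a − 258b = −13.1;  SP-13−SP-11: 573a − 494b = 17.6.
Solving gives a = −0.04580, b = −0.08875.
Gradient magnitude |∇z| = √(a² + b²) = √(0.00210 + 0.00788) = 0.09987.
True dip = arctan(0.09987) = 5.7°, dipping toward NNE (azimuth ≈ 027°).

5.7°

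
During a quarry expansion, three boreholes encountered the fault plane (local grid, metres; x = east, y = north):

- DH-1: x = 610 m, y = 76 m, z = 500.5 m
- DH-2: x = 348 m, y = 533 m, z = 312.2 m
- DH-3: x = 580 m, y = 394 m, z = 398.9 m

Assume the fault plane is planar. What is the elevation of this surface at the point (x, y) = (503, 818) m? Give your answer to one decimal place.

256.3 m

Two edge vectors: DH-1→DH-2 = (-262, 457, -188.3), DH-1→DH-3 = (-30, 318, -101.6).
Normal n = (DH-1→DH-2) × (DH-1→DH-3) = (13448.2, -20970.2, -69606).
So ∂z/∂x = −n_x/n_z = 0.19320 and ∂z/∂y = −n_y/n_z = −0.30127.
Intercept c from DH-1: 500.5 − 117.85 + 22.90 = 405.54.
At (503, 818): z = 97.2 − 246.4 + 405.54 = 256.3 m.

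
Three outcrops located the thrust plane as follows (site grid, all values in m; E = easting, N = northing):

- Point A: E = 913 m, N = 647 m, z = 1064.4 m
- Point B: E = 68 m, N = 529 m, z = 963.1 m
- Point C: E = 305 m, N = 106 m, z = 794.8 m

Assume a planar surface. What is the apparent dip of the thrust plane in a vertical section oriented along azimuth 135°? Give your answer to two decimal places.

Two edge vectors: Point A→Point B = (-845, -118, -101.3), Point A→Point C = (-608, -541, -269.6).
Normal n = (Point A→Point B) × (Point A→Point C) = (-22990.5, -166221.6, 385401).
So ∂z/∂E = −n_x/n_z = 0.05965 and ∂z/∂N = −n_y/n_z = 0.43130.
Unit vector along 135° is (sin 135°, cos 135°) = (0.7071, -0.7071).
Slope in that direction = a·(0.7071) + b·(-0.7071) = −0.26279.
Apparent dip = arctan|0.26279| = 14.72° (true dip is 23.5°, so apparent ≤ true as expected).

14.72°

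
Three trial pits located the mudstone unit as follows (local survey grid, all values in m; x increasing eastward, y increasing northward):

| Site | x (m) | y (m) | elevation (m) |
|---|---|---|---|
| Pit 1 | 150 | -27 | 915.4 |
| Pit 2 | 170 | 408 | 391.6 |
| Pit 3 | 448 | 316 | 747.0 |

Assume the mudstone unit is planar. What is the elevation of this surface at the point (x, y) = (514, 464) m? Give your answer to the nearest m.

620 m

Let the plane be z = a·x + b·y + c.
Pit 2−Pit 1: 20a + 435b = −523.8;  Pit 3−Pit 1: 298a + 343b = −168.4.
Solving gives a = 0.86674, b = −1.24399.
Then c = 915.4 − a·150 − b·-27 = 751.80.
At (514, 464): z = 445.5 − 577.2 + 751.80 = 620.1 m.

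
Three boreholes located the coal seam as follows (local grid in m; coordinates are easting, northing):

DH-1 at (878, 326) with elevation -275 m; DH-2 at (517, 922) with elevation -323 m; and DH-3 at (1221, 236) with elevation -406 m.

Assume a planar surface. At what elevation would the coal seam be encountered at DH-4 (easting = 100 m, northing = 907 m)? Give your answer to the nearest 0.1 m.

-117.6 m

Two edge vectors: DH-1→DH-2 = (-361, 596, -48), DH-1→DH-3 = (343, -90, -131).
Normal n = (DH-1→DH-2) × (DH-1→DH-3) = (-82396, -63755, -171938).
So ∂z/∂easting = −n_x/n_z = −0.479219 and ∂z/∂northing = −n_y/n_z = −0.370802.
Intercept c from DH-1: -275 + 420.75 + 120.88 = 266.64.
At (100, 907): z = −47.9 − 336.3 + 266.64 = -117.6 m.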